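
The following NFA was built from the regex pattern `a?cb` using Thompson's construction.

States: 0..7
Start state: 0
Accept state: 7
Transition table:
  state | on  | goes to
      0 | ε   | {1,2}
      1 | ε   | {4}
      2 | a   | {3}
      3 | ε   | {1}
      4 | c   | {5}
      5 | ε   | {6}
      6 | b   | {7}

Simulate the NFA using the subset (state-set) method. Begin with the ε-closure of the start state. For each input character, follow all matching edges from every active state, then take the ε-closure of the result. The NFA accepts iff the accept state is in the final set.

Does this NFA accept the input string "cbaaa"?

start: ε-closure({0}) = {0,1,2,4}
'c' @ 1: {5,6}
'b' @ 2: {7}  ✓accept
'a' @ 3: {}  — no active states
rest 'aa' ignored (set empty)
end set {} — state 7 not in

Answer: REJECT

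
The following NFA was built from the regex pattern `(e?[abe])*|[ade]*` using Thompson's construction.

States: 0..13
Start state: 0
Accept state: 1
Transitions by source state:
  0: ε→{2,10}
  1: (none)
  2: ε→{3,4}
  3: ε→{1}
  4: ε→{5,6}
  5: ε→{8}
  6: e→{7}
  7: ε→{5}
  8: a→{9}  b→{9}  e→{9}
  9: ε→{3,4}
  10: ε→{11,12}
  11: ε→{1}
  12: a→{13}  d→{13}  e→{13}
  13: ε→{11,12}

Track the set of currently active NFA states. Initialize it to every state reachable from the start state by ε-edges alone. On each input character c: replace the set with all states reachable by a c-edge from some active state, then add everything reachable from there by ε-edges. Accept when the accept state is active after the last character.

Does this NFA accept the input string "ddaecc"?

initial (ε-close {0}): {0,1,2,3,4,5,6,8,10,11,12}
'd' @ 1: {1,11,12,13}  ✓accept
'd' @ 2: {1,11,12,13}  ✓accept
'a' @ 3: {1,11,12,13}  ✓accept
'e' @ 4: {1,11,12,13}  ✓accept
'c' @ 5: {}  — dead — no transitions
rest 'c' ignored (set empty)
final: {}; accept 1 not in set

Answer: REJECT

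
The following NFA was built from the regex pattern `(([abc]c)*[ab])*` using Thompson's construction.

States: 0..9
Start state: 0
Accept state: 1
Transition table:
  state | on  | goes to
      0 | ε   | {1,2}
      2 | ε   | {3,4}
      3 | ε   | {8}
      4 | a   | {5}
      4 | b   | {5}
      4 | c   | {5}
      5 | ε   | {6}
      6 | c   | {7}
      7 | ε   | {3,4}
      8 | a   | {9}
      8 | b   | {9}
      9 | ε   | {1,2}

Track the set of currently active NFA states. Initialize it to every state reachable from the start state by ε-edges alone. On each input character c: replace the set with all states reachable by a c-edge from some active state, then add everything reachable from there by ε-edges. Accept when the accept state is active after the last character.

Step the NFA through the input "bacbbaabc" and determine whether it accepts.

Answer: REJECT

Derivation:
start: ε-closure({0}) = {0,1,2,3,4,8}
'b' @ 1: {1,2,3,4,5,6,8,9}  [accepting]
'a' @ 2: {1,2,3,4,5,6,8,9}  [accepting]
'c' @ 3: {3,4,5,6,7,8}
'b' @ 4: {1,2,3,4,5,6,8,9}  [accepting]
'b' @ 5: {1,2,3,4,5,6,8,9}  [accepting]
'a' @ 6: {1,2,3,4,5,6,8,9}  [accepting]
'a' @ 7: {1,2,3,4,5,6,8,9}  [accepting]
'b' @ 8: {1,2,3,4,5,6,8,9}  [accepting]
'c' @ 9: {3,4,5,6,7,8}
final: {3,4,5,6,7,8}; accept 1 not in set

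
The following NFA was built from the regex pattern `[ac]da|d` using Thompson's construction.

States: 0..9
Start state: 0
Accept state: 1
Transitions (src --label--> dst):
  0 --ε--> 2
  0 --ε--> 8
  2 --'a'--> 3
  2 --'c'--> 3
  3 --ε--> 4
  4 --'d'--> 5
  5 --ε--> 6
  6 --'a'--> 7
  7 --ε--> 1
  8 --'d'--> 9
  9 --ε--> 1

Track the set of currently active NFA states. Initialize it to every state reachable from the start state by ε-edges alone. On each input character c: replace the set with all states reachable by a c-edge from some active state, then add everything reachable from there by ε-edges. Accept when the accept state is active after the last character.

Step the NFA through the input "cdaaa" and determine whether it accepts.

Answer: REJECT

Steps:
S₀ = ε-closure({0}) = {0,2,8}
'c' @ 1: {3,4}
'd' @ 2: {5,6}
'a' @ 3: {1,7}  ✓accept
'a' @ 4: {}  — no active states
rest 'a' ignored (set empty)
final: {}; accept 1 not in set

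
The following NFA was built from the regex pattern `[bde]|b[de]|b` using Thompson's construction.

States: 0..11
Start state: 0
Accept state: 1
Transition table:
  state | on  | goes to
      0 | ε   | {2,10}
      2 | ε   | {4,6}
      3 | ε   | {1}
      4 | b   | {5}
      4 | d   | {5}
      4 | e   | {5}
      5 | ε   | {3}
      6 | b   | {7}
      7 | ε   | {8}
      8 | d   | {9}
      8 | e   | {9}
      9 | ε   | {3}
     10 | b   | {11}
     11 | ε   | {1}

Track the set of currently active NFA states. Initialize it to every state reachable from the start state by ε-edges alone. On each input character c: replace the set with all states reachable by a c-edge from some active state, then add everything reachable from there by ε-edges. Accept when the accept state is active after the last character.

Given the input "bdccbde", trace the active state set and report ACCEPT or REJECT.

initial (ε-close {0}): {0,2,4,6,10}
'b' @ 1: {1,3,5,7,8,11}  (accept∈set)
'd' @ 2: {1,3,9}  (accept∈set)
'c' @ 3: {}  — state set empty
rest 'cbde' ignored (set empty)
end set {} — state 1 not in

Answer: REJECT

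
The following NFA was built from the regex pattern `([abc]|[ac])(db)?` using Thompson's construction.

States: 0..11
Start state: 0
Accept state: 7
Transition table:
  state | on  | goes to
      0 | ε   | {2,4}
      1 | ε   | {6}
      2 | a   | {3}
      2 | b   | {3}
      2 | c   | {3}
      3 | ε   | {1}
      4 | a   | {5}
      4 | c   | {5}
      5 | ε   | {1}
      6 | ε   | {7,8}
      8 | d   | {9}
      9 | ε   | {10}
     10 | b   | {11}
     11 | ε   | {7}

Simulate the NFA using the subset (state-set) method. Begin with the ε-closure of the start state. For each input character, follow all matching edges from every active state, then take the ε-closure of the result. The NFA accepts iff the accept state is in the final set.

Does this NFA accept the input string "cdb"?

Answer: ACCEPT

Steps:
start: ε-closure({0}) = {0,2,4}
'c' @ 1: {1,3,5,6,7,8}  [accepting]
'd' @ 2: {9,10}
'b' @ 3: {7,11}  [accepting]
end set {7,11} — state 7 in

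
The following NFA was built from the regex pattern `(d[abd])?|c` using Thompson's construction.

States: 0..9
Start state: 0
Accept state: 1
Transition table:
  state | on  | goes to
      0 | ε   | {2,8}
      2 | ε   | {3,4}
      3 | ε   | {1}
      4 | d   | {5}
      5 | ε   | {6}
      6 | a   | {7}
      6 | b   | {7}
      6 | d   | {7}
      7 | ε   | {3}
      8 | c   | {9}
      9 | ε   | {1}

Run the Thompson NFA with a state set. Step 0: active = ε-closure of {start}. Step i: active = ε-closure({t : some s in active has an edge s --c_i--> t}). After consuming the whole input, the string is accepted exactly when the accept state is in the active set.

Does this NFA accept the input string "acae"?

Answer: REJECT

Derivation:
S₀ = ε-closure({0}) = {0,1,2,3,4,8}
'a' @ 1: {}  — state set empty
rest 'cae' ignored (set empty)
end set {} — state 1 not in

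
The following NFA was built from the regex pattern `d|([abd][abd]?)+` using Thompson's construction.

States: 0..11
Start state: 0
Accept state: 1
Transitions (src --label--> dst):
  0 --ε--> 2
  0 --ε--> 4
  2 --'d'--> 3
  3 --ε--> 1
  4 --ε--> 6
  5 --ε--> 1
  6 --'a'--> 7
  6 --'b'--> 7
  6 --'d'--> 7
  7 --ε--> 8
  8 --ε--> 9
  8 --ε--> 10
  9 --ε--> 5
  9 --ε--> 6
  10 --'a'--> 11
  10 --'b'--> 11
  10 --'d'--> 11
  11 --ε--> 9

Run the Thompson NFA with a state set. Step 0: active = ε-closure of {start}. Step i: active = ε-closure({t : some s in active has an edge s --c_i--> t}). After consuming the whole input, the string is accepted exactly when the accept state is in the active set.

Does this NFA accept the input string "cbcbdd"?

start: ε-closure({0}) = {0,2,4,6}
'c' @ 1: {}  — dead — no transitions
rest 'bcbdd' ignored (set empty)
end set {} — state 1 not in

Answer: REJECT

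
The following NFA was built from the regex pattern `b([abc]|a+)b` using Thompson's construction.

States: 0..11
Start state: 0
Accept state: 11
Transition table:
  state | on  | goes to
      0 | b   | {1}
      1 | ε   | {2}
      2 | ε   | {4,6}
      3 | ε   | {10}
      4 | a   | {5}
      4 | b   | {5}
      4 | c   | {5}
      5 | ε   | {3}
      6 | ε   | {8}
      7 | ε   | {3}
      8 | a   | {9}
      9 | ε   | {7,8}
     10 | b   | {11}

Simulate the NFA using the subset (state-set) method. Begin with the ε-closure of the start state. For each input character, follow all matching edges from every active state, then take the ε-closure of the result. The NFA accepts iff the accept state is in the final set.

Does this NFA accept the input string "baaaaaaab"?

initial (ε-close {0}): {0}
'b' @ 1: {1,2,4,6,8}
'a' @ 2: {3,5,7,8,9,10}
'a' @ 3: {3,7,8,9,10}
'a' @ 4: {3,7,8,9,10}
'a' @ 5: {3,7,8,9,10}
'a' @ 6: {3,7,8,9,10}
'a' @ 7: {3,7,8,9,10}
'a' @ 8: {3,7,8,9,10}
'b' @ 9: {11}  ✓accept
after full input: {11}  (accept=11 in)

Answer: ACCEPT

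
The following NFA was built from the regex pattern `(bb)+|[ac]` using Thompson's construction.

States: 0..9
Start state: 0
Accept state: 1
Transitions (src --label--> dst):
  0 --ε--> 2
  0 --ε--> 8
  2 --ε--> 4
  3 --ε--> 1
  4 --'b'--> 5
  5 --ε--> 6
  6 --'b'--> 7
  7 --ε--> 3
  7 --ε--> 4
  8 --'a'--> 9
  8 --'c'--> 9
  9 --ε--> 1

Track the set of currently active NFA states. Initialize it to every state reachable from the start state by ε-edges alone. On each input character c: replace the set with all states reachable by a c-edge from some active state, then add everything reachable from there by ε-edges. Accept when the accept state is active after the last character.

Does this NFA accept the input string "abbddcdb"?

S₀ = ε-closure({0}) = {0,2,4,8}
'a' @ 1: {1,9}  ✓accept
'b' @ 2: {}  — dead — no transitions
rest 'bddcdb' ignored (set empty)
after full input: {}  (accept=1 not in)

Answer: REJECT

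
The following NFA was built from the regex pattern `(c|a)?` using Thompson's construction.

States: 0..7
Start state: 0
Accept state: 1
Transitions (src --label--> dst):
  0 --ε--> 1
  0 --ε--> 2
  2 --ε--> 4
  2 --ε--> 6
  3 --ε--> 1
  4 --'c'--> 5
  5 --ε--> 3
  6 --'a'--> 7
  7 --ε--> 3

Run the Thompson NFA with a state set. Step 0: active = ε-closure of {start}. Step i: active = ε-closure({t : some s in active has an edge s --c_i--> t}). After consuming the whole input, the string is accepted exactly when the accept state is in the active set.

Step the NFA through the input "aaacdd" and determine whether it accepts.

S₀ = ε-closure({0}) = {0,1,2,4,6}
'a' @ 1: {1,3,7}  [accepting]
'a' @ 2: {}  — state set empty
rest 'acdd' ignored (set empty)
after full input: {}  (accept=1 not in)

Answer: REJECT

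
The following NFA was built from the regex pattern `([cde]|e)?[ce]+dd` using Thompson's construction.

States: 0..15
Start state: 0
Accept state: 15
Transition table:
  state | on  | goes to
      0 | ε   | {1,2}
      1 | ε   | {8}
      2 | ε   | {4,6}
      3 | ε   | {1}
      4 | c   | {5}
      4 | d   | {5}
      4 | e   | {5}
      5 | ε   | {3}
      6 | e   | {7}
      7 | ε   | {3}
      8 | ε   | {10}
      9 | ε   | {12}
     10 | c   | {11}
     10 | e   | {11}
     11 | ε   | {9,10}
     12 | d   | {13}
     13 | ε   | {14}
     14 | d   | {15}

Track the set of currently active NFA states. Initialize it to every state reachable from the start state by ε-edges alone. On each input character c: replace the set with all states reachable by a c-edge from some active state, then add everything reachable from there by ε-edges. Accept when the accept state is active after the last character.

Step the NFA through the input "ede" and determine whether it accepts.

Answer: REJECT

Steps:
initial (ε-close {0}): {0,1,2,4,6,8,10}
'e' @ 1: {1,3,5,7,8,9,10,11,12}
'd' @ 2: {13,14}
'e' @ 3: {}  — dead — no transitions
after full input: {}  (accept=15 not in)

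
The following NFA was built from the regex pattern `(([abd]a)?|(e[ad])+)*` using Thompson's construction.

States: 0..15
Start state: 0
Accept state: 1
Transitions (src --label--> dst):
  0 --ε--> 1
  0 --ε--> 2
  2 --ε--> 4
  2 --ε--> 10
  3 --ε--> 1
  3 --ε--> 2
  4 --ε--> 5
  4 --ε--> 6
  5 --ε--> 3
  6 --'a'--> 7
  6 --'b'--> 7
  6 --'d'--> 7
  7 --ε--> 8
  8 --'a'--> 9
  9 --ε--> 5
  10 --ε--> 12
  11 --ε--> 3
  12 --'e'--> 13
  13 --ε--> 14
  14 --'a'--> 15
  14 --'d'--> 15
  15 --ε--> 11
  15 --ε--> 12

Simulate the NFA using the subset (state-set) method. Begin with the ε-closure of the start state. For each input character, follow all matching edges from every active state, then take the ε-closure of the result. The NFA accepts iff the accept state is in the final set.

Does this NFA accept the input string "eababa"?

start: ε-closure({0}) = {0,1,2,3,4,5,6,10,12}
'e' @ 1: {13,14}
'a' @ 2: {1,2,3,4,5,6,10,11,12,15}  ✓accept
'b' @ 3: {7,8}
'a' @ 4: {1,2,3,4,5,6,9,10,12}  ✓accept
'b' @ 5: {7,8}
'a' @ 6: {1,2,3,4,5,6,9,10,12}  ✓accept
end set {1,2,3,4,5,6,9,10,12} — state 1 in

Answer: ACCEPT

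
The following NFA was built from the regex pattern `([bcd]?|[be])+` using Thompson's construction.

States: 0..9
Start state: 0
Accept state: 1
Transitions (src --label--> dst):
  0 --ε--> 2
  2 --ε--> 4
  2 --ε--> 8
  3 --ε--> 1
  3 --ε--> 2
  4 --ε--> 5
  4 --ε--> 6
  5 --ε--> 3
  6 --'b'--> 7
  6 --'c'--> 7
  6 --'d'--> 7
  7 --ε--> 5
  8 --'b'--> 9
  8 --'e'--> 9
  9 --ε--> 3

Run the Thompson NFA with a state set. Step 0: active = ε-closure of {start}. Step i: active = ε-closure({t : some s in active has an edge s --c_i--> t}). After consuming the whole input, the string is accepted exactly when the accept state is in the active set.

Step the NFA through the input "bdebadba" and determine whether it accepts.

Answer: REJECT

Derivation:
initial (ε-close {0}): {0,1,2,3,4,5,6,8}
'b' @ 1: {1,2,3,4,5,6,7,8,9}  [accepting]
'd' @ 2: {1,2,3,4,5,6,7,8}  [accepting]
'e' @ 3: {1,2,3,4,5,6,8,9}  [accepting]
'b' @ 4: {1,2,3,4,5,6,7,8,9}  [accepting]
'a' @ 5: {}  — no active states
rest 'dba' ignored (set empty)
end set {} — state 1 not in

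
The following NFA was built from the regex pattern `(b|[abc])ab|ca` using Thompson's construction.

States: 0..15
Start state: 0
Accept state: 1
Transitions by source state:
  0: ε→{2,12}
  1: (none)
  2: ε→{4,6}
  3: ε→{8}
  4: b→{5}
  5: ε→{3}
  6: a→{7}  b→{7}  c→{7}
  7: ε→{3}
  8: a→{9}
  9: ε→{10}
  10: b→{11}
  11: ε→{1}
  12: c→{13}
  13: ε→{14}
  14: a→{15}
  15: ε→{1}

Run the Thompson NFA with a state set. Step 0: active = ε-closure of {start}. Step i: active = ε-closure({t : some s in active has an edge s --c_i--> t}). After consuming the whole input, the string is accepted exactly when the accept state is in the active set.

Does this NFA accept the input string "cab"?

initial (ε-close {0}): {0,2,4,6,12}
'c' @ 1: {3,7,8,13,14}
'a' @ 2: {1,9,10,15}  (accept∈set)
'b' @ 3: {1,11}  (accept∈set)
end set {1,11} — state 1 in

Answer: ACCEPT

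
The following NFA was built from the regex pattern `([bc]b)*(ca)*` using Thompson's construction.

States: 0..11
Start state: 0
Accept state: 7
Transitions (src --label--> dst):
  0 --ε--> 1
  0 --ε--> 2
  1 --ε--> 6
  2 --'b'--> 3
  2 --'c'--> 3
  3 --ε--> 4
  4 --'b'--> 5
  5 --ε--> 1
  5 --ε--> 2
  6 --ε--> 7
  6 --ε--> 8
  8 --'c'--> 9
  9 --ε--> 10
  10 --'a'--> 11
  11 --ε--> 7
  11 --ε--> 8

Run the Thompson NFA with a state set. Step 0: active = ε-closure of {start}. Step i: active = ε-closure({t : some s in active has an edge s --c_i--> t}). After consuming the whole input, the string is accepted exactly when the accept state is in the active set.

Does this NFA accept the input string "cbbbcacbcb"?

Answer: REJECT

Derivation:
start: ε-closure({0}) = {0,1,2,6,7,8}
'c' @ 1: {3,4,9,10}
'b' @ 2: {1,2,5,6,7,8}  [accepting]
'b' @ 3: {3,4}
'b' @ 4: {1,2,5,6,7,8}  [accepting]
'c' @ 5: {3,4,9,10}
'a' @ 6: {7,8,11}  [accepting]
'c' @ 7: {9,10}
'b' @ 8: {}  — state set empty
rest 'cb' ignored (set empty)
after full input: {}  (accept=7 not in)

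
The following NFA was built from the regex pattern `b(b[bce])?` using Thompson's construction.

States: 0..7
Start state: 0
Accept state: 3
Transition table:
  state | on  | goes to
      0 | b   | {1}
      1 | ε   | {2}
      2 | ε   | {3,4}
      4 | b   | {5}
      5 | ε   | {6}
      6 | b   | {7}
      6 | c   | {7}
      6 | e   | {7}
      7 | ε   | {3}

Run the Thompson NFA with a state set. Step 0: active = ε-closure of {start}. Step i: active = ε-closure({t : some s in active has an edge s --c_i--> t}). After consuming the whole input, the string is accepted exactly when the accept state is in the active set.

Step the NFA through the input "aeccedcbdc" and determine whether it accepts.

Answer: REJECT

Steps:
S₀ = ε-closure({0}) = {0}
'a' @ 1: {}  — state set empty
rest 'eccedcbdc' ignored (set empty)
after full input: {}  (accept=3 not in)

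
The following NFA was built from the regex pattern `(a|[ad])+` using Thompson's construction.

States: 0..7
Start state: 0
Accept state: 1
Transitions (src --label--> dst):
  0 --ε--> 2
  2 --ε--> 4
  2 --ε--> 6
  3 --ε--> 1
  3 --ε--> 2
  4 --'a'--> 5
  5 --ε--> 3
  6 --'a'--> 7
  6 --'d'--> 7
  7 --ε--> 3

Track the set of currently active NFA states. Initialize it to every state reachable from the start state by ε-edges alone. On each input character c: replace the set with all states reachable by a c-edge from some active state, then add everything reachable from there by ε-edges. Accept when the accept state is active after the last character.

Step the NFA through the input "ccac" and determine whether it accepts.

Answer: REJECT

Steps:
start: ε-closure({0}) = {0,2,4,6}
'c' @ 1: {}  — state set empty
rest 'cac' ignored (set empty)
end set {} — state 1 not in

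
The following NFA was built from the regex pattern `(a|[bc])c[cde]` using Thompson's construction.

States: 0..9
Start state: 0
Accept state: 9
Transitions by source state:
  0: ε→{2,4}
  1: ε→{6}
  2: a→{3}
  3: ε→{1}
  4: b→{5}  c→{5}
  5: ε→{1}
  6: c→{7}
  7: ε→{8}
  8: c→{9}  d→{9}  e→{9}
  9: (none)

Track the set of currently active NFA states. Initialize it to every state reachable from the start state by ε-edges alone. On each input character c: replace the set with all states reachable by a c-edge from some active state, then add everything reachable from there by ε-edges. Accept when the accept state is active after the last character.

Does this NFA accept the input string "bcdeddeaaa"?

initial (ε-close {0}): {0,2,4}
'b' @ 1: {1,5,6}
'c' @ 2: {7,8}
'd' @ 3: {9}  (accept∈set)
'e' @ 4: {}  — dead — no transitions
rest 'ddeaaa' ignored (set empty)
after full input: {}  (accept=9 not in)

Answer: REJECT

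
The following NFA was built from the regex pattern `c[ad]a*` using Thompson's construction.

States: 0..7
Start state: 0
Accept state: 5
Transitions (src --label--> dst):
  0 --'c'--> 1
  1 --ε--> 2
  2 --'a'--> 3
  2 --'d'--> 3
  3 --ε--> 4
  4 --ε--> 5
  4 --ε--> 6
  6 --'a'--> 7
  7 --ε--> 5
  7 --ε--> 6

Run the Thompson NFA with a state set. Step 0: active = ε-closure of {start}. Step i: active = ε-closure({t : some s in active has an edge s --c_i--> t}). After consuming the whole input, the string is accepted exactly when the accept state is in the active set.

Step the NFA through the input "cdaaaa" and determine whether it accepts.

initial (ε-close {0}): {0}
'c' @ 1: {1,2}
'd' @ 2: {3,4,5,6}  (accept∈set)
'a' @ 3: {5,6,7}  (accept∈set)
'a' @ 4: {5,6,7}  (accept∈set)
'a' @ 5: {5,6,7}  (accept∈set)
'a' @ 6: {5,6,7}  (accept∈set)
end set {5,6,7} — state 5 in

Answer: ACCEPT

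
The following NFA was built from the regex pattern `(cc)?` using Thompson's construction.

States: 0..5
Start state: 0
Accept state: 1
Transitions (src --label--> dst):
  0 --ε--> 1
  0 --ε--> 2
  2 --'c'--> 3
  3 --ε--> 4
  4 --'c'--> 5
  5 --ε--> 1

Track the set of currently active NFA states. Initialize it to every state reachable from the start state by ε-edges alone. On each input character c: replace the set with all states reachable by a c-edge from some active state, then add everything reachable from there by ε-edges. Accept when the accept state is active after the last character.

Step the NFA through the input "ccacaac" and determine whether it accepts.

Answer: REJECT

Derivation:
start: ε-closure({0}) = {0,1,2}
'c' @ 1: {3,4}
'c' @ 2: {1,5}  [accepting]
'a' @ 3: {}  — dead — no transitions
rest 'caac' ignored (set empty)
final: {}; accept 1 not in set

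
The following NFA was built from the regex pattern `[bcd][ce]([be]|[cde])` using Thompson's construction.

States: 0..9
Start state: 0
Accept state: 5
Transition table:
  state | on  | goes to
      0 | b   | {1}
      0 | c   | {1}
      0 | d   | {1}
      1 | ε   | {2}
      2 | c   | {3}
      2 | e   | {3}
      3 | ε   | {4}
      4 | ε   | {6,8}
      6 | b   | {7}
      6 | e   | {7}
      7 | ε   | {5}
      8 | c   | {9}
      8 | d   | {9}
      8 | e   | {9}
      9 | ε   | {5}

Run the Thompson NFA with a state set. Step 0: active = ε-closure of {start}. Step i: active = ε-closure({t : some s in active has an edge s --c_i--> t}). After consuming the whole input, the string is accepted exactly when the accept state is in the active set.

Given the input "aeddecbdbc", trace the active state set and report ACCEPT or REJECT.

start: ε-closure({0}) = {0}
'a' @ 1: {}  — no active states
rest 'eddecbdbc' ignored (set empty)
after full input: {}  (accept=5 not in)

Answer: REJECT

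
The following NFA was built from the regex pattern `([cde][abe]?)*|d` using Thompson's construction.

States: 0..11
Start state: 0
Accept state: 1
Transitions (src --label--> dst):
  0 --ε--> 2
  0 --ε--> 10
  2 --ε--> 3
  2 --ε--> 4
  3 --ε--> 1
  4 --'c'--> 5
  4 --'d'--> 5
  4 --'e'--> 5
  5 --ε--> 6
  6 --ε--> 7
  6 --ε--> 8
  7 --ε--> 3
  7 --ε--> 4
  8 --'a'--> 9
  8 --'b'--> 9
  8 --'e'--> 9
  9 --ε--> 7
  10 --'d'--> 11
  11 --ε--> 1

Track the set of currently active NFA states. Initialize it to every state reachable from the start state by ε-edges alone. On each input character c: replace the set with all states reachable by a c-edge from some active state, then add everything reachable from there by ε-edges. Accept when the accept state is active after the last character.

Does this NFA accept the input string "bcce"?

Answer: REJECT

Trace:
initial (ε-close {0}): {0,1,2,3,4,10}
'b' @ 1: {}  — dead — no transitions
rest 'cce' ignored (set empty)
end set {} — state 1 not in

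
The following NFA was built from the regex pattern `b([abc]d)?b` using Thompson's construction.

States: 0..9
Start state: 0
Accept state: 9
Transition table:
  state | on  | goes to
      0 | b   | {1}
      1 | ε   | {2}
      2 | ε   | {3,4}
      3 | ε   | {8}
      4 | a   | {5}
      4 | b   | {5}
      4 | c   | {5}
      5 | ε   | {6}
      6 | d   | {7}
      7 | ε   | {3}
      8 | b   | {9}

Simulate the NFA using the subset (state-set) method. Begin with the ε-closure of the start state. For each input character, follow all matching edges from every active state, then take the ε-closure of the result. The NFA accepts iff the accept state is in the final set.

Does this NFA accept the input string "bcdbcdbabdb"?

Answer: REJECT

Steps:
start: ε-closure({0}) = {0}
'b' @ 1: {1,2,3,4,8}
'c' @ 2: {5,6}
'd' @ 3: {3,7,8}
'b' @ 4: {9}  (accept∈set)
'c' @ 5: {}  — dead — no transitions
rest 'dbabdb' ignored (set empty)
final: {}; accept 9 not in set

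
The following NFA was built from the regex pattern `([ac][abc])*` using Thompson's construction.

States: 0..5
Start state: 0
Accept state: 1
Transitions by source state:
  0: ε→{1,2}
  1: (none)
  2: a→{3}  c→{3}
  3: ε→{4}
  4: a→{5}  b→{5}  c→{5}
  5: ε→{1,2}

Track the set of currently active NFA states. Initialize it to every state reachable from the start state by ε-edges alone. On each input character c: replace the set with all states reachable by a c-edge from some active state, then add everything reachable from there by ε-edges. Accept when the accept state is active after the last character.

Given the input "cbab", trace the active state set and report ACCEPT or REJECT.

initial (ε-close {0}): {0,1,2}
'c' @ 1: {3,4}
'b' @ 2: {1,2,5}  [accepting]
'a' @ 3: {3,4}
'b' @ 4: {1,2,5}  [accepting]
final: {1,2,5}; accept 1 in set

Answer: ACCEPT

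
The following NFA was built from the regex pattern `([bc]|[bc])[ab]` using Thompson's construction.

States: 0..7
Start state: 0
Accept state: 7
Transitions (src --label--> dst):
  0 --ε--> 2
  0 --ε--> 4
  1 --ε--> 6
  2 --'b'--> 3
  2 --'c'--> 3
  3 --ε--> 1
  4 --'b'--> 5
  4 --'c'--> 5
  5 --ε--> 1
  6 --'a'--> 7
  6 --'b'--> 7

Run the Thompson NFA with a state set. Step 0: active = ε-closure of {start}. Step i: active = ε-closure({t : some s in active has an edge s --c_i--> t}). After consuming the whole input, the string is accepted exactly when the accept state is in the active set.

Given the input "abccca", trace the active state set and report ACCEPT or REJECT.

Answer: REJECT

Derivation:
S₀ = ε-closure({0}) = {0,2,4}
'a' @ 1: {}  — dead — no transitions
rest 'bccca' ignored (set empty)
end set {} — state 7 not in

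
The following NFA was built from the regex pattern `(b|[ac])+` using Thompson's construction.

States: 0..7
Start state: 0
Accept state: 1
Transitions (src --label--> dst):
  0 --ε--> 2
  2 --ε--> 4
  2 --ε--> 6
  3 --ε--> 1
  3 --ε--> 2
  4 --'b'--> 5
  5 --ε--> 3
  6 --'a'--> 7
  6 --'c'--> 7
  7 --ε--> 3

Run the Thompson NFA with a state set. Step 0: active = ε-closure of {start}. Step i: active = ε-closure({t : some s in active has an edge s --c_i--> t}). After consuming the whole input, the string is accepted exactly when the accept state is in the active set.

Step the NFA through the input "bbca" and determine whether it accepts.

Answer: ACCEPT

Derivation:
initial (ε-close {0}): {0,2,4,6}
'b' @ 1: {1,2,3,4,5,6}  ✓accept
'b' @ 2: {1,2,3,4,5,6}  ✓accept
'c' @ 3: {1,2,3,4,6,7}  ✓accept
'a' @ 4: {1,2,3,4,6,7}  ✓accept
end set {1,2,3,4,6,7} — state 1 in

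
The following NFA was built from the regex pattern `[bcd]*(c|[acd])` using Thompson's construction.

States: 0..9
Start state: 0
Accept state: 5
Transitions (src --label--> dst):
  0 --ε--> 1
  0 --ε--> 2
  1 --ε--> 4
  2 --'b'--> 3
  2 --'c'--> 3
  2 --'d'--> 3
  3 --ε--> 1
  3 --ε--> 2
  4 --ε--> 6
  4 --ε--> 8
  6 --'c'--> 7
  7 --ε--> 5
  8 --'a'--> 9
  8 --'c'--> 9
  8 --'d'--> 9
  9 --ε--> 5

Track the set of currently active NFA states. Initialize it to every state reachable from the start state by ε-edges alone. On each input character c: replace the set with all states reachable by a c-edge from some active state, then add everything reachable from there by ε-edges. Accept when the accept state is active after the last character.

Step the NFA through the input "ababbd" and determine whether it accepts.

Answer: REJECT

Trace:
S₀ = ε-closure({0}) = {0,1,2,4,6,8}
'a' @ 1: {5,9}  [accepting]
'b' @ 2: {}  — state set empty
rest 'abbd' ignored (set empty)
final: {}; accept 5 not in set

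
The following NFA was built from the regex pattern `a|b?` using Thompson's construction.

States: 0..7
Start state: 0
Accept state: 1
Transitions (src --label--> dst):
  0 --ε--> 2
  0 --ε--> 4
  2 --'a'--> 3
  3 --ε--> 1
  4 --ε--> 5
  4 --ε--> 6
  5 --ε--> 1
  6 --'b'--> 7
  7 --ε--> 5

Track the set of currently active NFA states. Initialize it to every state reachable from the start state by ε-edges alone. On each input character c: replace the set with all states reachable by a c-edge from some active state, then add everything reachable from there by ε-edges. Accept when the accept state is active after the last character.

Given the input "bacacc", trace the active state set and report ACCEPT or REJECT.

Answer: REJECT

Derivation:
start: ε-closure({0}) = {0,1,2,4,5,6}
'b' @ 1: {1,5,7}  ✓accept
'a' @ 2: {}  — dead — no transitions
rest 'cacc' ignored (set empty)
final: {}; accept 1 not in set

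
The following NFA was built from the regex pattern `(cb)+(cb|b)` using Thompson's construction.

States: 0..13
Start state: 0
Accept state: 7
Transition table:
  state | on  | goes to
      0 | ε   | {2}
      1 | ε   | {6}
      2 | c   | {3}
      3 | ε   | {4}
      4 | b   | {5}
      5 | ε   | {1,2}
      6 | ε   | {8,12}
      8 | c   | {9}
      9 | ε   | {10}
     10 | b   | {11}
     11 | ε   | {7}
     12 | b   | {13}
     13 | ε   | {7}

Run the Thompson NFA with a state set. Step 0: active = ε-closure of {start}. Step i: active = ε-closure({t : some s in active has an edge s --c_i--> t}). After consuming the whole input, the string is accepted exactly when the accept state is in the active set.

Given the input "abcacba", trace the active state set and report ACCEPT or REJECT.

start: ε-closure({0}) = {0,2}
'a' @ 1: {}  — no active states
rest 'bcacba' ignored (set empty)
end set {} — state 7 not in

Answer: REJECT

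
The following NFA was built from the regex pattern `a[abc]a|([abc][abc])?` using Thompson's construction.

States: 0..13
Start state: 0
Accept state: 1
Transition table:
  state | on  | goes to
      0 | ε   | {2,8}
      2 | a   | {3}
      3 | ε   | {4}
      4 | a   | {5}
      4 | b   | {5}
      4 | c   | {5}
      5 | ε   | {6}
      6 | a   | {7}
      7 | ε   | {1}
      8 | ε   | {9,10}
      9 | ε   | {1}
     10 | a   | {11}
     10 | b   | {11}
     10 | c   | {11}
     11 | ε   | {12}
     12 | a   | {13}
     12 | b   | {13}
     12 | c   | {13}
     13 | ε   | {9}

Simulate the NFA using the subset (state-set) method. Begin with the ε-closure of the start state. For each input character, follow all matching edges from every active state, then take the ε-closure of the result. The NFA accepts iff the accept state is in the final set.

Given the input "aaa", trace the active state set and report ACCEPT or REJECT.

Answer: ACCEPT

Trace:
initial (ε-close {0}): {0,1,2,8,9,10}
'a' @ 1: {3,4,11,12}
'a' @ 2: {1,5,6,9,13}  ✓accept
'a' @ 3: {1,7}  ✓accept
final: {1,7}; accept 1 in set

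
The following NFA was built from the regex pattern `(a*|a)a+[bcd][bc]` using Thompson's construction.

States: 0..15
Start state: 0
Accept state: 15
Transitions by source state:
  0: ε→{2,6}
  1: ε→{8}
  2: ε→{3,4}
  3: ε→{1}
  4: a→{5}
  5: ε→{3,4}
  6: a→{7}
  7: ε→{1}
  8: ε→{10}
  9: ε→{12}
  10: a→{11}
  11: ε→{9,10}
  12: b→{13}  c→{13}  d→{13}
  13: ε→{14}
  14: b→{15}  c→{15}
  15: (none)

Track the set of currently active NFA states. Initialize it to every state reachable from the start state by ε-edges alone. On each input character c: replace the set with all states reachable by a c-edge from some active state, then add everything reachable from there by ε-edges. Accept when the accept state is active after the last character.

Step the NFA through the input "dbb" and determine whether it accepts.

Answer: REJECT

Steps:
S₀ = ε-closure({0}) = {0,1,2,3,4,6,8,10}
'd' @ 1: {}  — no active states
rest 'bb' ignored (set empty)
end set {} — state 15 not in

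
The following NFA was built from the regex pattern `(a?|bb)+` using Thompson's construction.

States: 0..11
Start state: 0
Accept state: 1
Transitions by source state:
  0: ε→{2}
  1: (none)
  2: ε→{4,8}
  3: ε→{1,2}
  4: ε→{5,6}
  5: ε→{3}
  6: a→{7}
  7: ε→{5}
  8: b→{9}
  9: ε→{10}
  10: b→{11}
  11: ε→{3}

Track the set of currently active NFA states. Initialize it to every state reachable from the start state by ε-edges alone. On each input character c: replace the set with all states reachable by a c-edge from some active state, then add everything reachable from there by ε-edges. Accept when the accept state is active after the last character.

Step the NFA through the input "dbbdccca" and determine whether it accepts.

Answer: REJECT

Trace:
start: ε-closure({0}) = {0,1,2,3,4,5,6,8}
'd' @ 1: {}  — state set empty
rest 'bbdccca' ignored (set empty)
after full input: {}  (accept=1 not in)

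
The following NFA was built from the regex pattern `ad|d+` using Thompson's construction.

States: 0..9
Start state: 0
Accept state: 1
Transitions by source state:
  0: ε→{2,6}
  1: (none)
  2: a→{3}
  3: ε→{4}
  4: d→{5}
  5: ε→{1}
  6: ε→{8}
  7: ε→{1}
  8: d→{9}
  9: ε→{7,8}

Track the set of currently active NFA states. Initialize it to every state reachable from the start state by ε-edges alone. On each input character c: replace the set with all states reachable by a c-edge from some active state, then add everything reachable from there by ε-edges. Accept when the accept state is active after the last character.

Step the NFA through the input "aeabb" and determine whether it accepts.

initial (ε-close {0}): {0,2,6,8}
'a' @ 1: {3,4}
'e' @ 2: {}  — dead — no transitions
rest 'abb' ignored (set empty)
after full input: {}  (accept=1 not in)

Answer: REJECT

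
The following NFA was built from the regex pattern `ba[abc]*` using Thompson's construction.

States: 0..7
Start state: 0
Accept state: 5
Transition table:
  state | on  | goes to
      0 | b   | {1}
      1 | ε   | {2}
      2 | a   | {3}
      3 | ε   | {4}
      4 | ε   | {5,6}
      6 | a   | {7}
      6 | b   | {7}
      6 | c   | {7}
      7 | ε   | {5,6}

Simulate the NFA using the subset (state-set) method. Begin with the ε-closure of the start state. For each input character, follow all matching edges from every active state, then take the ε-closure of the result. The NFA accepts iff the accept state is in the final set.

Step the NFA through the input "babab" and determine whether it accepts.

Answer: ACCEPT

Trace:
initial (ε-close {0}): {0}
'b' @ 1: {1,2}
'a' @ 2: {3,4,5,6}  [accepting]
'b' @ 3: {5,6,7}  [accepting]
'a' @ 4: {5,6,7}  [accepting]
'b' @ 5: {5,6,7}  [accepting]
final: {5,6,7}; accept 5 in set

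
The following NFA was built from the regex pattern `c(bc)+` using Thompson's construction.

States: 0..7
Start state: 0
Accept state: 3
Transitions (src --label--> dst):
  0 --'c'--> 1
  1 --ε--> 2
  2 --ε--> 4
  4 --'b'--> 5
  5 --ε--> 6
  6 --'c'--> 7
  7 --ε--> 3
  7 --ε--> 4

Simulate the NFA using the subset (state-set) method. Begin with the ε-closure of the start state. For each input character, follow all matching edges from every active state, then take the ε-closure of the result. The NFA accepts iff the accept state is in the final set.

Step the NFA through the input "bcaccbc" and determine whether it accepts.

start: ε-closure({0}) = {0}
'b' @ 1: {}  — state set empty
rest 'caccbc' ignored (set empty)
final: {}; accept 3 not in set

Answer: REJECT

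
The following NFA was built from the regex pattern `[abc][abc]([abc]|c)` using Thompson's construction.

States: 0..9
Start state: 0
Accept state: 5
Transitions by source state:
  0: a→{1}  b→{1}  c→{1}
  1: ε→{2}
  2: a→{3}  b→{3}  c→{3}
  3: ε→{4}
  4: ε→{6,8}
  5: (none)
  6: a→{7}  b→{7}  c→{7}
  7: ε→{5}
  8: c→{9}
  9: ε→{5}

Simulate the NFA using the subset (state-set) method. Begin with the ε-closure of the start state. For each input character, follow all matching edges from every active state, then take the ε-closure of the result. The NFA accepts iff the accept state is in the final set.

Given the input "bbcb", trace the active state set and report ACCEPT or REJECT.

S₀ = ε-closure({0}) = {0}
'b' @ 1: {1,2}
'b' @ 2: {3,4,6,8}
'c' @ 3: {5,7,9}  ✓accept
'b' @ 4: {}  — dead — no transitions
final: {}; accept 5 not in set

Answer: REJECT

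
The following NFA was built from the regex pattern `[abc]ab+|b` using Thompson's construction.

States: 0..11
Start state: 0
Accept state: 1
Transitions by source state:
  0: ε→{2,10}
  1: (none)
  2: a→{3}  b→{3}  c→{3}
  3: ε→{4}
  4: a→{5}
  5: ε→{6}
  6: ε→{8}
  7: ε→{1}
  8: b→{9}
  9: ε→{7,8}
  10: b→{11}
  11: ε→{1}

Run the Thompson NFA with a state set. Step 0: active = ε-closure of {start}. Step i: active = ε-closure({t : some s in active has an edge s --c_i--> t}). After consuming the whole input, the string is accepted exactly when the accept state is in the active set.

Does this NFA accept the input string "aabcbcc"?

initial (ε-close {0}): {0,2,10}
'a' @ 1: {3,4}
'a' @ 2: {5,6,8}
'b' @ 3: {1,7,8,9}  [accepting]
'c' @ 4: {}  — no active states
rest 'bcc' ignored (set empty)
end set {} — state 1 not in

Answer: REJECT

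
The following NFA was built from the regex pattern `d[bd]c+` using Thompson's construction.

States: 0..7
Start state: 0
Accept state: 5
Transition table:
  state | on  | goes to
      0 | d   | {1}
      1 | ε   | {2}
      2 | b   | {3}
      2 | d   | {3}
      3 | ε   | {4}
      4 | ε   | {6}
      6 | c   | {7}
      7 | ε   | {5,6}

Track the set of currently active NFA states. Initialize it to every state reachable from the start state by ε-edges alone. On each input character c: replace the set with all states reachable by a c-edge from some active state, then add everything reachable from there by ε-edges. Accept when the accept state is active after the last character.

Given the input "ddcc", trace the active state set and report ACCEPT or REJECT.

initial (ε-close {0}): {0}
'd' @ 1: {1,2}
'd' @ 2: {3,4,6}
'c' @ 3: {5,6,7}  ✓accept
'c' @ 4: {5,6,7}  ✓accept
after full input: {5,6,7}  (accept=5 in)

Answer: ACCEPT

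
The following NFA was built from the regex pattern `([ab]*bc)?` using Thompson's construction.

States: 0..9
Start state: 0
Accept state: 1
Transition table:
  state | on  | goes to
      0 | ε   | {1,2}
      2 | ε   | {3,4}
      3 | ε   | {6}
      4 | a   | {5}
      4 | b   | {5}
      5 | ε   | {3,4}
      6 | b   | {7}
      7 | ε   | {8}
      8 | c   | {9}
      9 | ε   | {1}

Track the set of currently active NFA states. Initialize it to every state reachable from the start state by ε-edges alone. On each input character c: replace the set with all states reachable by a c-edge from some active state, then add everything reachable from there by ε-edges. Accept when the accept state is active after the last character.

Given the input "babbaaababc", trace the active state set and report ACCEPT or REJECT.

Answer: ACCEPT

Trace:
initial (ε-close {0}): {0,1,2,3,4,6}
'b' @ 1: {3,4,5,6,7,8}
'a' @ 2: {3,4,5,6}
'b' @ 3: {3,4,5,6,7,8}
'b' @ 4: {3,4,5,6,7,8}
'a' @ 5: {3,4,5,6}
'a' @ 6: {3,4,5,6}
'a' @ 7: {3,4,5,6}
'b' @ 8: {3,4,5,6,7,8}
'a' @ 9: {3,4,5,6}
'b' @ 10: {3,4,5,6,7,8}
'c' @ 11: {1,9}  [accepting]
after full input: {1,9}  (accept=1 in)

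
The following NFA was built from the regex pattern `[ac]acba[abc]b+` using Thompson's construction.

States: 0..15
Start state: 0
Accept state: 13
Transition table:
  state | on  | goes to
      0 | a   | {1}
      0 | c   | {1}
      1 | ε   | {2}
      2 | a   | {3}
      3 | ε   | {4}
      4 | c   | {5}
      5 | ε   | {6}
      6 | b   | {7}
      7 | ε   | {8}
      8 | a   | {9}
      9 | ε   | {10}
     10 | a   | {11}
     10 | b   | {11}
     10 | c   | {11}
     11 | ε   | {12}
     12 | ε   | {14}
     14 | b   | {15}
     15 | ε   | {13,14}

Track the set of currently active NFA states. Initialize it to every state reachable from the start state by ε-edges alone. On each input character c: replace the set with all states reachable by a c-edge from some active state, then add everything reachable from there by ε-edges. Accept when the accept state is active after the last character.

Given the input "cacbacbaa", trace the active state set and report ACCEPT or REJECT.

start: ε-closure({0}) = {0}
'c' @ 1: {1,2}
'a' @ 2: {3,4}
'c' @ 3: {5,6}
'b' @ 4: {7,8}
'a' @ 5: {9,10}
'c' @ 6: {11,12,14}
'b' @ 7: {13,14,15}  ✓accept
'a' @ 8: {}  — state set empty
rest 'a' ignored (set empty)
end set {} — state 13 not in

Answer: REJECT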